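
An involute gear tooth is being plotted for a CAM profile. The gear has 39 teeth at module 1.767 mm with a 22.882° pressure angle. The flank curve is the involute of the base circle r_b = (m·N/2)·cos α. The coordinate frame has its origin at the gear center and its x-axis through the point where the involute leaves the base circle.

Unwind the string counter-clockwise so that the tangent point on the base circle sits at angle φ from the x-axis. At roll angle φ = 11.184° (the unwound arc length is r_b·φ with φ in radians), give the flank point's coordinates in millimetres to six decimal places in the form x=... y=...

pitch radius r_p = m·N/2 = 1.767·39/2 = 34.456500
base radius r_b = r_p·cos α = 34.456500·cos 22.882° = 31.745036
roll angle φ = 11.184° = 0.19519762 rad
x = r_b·(cos φ + φ·sin φ) = 31.745036·(0.98100936 + 0.19519762·0.19396041) = 32.344063
y = r_b·(sin φ − φ·cos φ) = 31.745036·(0.19396041 − 0.19519762·0.98100936) = 0.078401

x=32.344063 y=0.078401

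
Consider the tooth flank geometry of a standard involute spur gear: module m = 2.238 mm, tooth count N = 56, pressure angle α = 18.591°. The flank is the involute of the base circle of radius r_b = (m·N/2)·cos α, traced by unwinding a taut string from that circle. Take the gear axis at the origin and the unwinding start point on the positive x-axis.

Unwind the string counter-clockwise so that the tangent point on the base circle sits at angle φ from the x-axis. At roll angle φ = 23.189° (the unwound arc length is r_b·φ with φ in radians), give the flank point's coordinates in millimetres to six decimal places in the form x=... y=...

x=64.061134 y=1.291129

pitch radius r_p = m·N/2 = 2.238·56/2 = 62.664000
base radius r_b = r_p·cos α = 62.664000·cos 18.591° = 59.394099
roll angle φ = 23.189° = 0.40472440 rad
x = r_b·(cos φ + φ·sin φ) = 59.394099·(0.91921095 + 0.40472440·0.39376544) = 64.061134
y = r_b·(sin φ − φ·cos φ) = 59.394099·(0.39376544 − 0.40472440·0.91921095) = 1.291129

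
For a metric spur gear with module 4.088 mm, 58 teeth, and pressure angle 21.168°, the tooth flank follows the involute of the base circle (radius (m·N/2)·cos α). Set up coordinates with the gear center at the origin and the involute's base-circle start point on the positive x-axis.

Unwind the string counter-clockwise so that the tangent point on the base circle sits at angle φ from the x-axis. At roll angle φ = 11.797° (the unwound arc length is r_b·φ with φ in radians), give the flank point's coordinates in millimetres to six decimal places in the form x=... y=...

pitch radius r_p = m·N/2 = 4.088·58/2 = 118.552000
base radius r_b = r_p·cos α = 118.552000·cos 21.168° = 110.552778
roll angle φ = 11.797° = 0.20589649 rad
x = r_b·(cos φ + φ·sin φ) = 110.552778·(0.97887809 + 0.20589649·0.20444480) = 112.871353
y = r_b·(sin φ − φ·cos φ) = 110.552778·(0.20444480 − 0.20589649·0.97887809) = 0.320297

x=112.871353 y=0.320297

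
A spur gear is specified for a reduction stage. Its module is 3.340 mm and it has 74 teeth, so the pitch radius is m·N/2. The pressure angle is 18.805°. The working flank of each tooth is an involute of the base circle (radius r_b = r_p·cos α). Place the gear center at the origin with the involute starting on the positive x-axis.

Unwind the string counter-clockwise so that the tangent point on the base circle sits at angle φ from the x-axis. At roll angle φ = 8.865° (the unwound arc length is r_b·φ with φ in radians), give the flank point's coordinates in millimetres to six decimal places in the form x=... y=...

x=118.375324 y=0.144089

pitch radius r_p = m·N/2 = 3.340·74/2 = 123.580000
base radius r_b = r_p·cos α = 123.580000·cos 18.805° = 116.983440
roll angle φ = 8.865° = 0.15472344 rad
x = r_b·(cos φ + φ·sin φ) = 116.983440·(0.98805419 + 0.15472344·0.15410685) = 118.375324
y = r_b·(sin φ − φ·cos φ) = 116.983440·(0.15410685 − 0.15472344·0.98805419) = 0.144089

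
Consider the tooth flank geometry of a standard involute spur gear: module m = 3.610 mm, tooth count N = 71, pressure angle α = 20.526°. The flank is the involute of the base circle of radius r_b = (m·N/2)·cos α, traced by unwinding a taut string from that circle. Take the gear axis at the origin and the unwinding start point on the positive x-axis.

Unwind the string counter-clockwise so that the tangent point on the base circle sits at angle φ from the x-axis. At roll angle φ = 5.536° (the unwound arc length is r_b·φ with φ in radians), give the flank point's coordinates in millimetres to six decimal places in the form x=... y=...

pitch radius r_p = m·N/2 = 3.610·71/2 = 128.155000
base radius r_b = r_p·cos α = 128.155000·cos 20.526° = 120.018846
roll angle φ = 5.536° = 0.09662143 rad
x = r_b·(cos φ + φ·sin φ) = 120.018846·(0.99533578 + 0.09662143·0.09647116) = 120.577769
y = r_b·(sin φ − φ·cos φ) = 120.018846·(0.09647116 − 0.09662143·0.99533578) = 0.036053

x=120.577769 y=0.036053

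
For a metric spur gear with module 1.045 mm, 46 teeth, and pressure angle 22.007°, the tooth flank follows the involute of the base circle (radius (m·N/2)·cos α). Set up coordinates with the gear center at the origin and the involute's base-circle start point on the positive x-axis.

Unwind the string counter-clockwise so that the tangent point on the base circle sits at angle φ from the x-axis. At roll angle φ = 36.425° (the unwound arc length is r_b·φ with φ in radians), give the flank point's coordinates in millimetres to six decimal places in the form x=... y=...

x=26.341991 y=1.832496

pitch radius r_p = m·N/2 = 1.045·46/2 = 24.035000
base radius r_b = r_p·cos α = 24.035000·cos 22.007° = 22.283764
roll angle φ = 36.425° = 0.63573618 rad
x = r_b·(cos φ + φ·sin φ) = 22.283764·(0.80463479 + 0.63573618·0.59377003) = 26.341991
y = r_b·(sin φ − φ·cos φ) = 22.283764·(0.59377003 − 0.63573618·0.80463479) = 1.832496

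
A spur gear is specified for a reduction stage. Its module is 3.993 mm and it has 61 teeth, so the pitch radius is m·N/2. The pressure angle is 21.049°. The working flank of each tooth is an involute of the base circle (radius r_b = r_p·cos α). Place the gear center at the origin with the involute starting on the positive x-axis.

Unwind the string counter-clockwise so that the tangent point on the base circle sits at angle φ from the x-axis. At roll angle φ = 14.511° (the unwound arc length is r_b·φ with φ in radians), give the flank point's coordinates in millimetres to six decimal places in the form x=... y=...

pitch radius r_p = m·N/2 = 3.993·61/2 = 121.786500
base radius r_b = r_p·cos α = 121.786500·cos 21.049° = 113.660126
roll angle φ = 14.511° = 0.25326473 rad
x = r_b·(cos φ + φ·sin φ) = 113.660126·(0.96809955 + 0.25326473·0.25056587) = 117.247131
y = r_b·(sin φ − φ·cos φ) = 113.660126·(0.25056587 − 0.25326473·0.96809955) = 0.611537

x=117.247131 y=0.611537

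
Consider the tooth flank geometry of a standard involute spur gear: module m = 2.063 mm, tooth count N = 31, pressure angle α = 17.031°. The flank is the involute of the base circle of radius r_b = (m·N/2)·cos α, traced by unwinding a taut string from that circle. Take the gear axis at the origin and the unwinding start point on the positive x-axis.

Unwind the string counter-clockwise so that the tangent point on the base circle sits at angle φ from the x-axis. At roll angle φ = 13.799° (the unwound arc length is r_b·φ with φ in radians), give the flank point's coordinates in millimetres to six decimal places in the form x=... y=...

x=31.448097 y=0.141543

pitch radius r_p = m·N/2 = 2.063·31/2 = 31.976500
base radius r_b = r_p·cos α = 31.976500·cos 17.031° = 30.574216
roll angle φ = 13.799° = 0.24083798 rad
x = r_b·(cos φ + φ·sin φ) = 30.574216·(0.97113844 + 0.24083798·0.23851651) = 31.448097
y = r_b·(sin φ − φ·cos φ) = 30.574216·(0.23851651 − 0.24083798·0.97113844) = 0.141543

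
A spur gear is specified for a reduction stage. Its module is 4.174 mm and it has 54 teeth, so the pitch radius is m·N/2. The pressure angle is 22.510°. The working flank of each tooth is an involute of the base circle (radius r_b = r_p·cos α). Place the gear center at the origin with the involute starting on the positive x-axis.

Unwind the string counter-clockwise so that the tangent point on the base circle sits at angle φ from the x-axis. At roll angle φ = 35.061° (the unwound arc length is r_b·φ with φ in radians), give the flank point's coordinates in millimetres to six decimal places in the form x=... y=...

pitch radius r_p = m·N/2 = 4.174·54/2 = 112.698000
base radius r_b = r_p·cos α = 112.698000·cos 22.510° = 104.111847
roll angle φ = 35.061° = 0.61192989 rad
x = r_b·(cos φ + φ·sin φ) = 104.111847·(0.81854092 + 0.61192989·0.57444822) = 121.817415
y = r_b·(sin φ − φ·cos φ) = 104.111847·(0.57444822 − 0.61192989·0.81854092) = 7.658318

x=121.817415 y=7.658318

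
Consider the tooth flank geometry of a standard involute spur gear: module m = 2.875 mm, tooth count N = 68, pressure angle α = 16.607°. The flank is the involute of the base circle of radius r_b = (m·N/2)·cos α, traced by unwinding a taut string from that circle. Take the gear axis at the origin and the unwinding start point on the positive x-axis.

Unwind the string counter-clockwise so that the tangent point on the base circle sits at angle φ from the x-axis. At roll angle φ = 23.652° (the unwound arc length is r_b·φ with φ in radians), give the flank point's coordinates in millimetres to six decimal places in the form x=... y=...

pitch radius r_p = m·N/2 = 2.875·68/2 = 97.750000
base radius r_b = r_p·cos α = 97.750000·cos 16.607° = 93.672619
roll angle φ = 23.652° = 0.41280527 rad
x = r_b·(cos φ + φ·sin φ) = 93.672619·(0.91599901 + 0.41280527·0.40118053) = 101.317096
y = r_b·(sin φ − φ·cos φ) = 93.672619·(0.40118053 − 0.41280527·0.91599901) = 2.159277

x=101.317096 y=2.159277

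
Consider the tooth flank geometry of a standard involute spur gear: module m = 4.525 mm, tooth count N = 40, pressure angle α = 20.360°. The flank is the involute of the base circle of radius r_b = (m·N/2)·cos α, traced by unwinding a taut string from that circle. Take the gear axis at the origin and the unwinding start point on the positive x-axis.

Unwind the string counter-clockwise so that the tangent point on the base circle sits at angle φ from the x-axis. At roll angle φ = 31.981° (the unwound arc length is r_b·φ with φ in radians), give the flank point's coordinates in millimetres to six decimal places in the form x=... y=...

pitch radius r_p = m·N/2 = 4.525·40/2 = 90.500000
base radius r_b = r_p·cos α = 90.500000·cos 20.360° = 84.846022
roll angle φ = 31.981° = 0.55817375 rad
x = r_b·(cos φ + φ·sin φ) = 84.846022·(0.84822378 + 0.55817375·0.52963801) = 97.051446
y = r_b·(sin φ − φ·cos φ) = 84.846022·(0.52963801 − 0.55817375·0.84822378) = 4.766799

x=97.051446 y=4.766799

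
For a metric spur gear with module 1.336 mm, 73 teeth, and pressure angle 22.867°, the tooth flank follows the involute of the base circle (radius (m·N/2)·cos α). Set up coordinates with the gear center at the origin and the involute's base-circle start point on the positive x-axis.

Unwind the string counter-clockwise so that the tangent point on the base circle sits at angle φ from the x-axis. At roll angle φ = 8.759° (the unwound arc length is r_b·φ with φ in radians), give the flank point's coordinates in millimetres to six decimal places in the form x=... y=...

pitch radius r_p = m·N/2 = 1.336·73/2 = 48.764000
base radius r_b = r_p·cos α = 48.764000·cos 22.867° = 44.931607
roll angle φ = 8.759° = 0.15287339 rad
x = r_b·(cos φ + φ·sin φ) = 44.931607·(0.98833760 + 0.15287339·0.15227864) = 45.453575
y = r_b·(sin φ − φ·cos φ) = 44.931607·(0.15227864 − 0.15287339·0.98833760) = 0.053384

x=45.453575 y=0.053384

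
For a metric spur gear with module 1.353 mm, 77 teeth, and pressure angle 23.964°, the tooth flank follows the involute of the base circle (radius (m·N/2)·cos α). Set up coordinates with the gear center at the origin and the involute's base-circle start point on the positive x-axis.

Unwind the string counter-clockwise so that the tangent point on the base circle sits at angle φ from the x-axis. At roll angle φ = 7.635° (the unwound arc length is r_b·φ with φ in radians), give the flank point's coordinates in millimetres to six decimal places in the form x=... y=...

pitch radius r_p = m·N/2 = 1.353·77/2 = 52.090500
base radius r_b = r_p·cos α = 52.090500·cos 23.964° = 47.600343
roll angle φ = 7.635° = 0.13325589 rad
x = r_b·(cos φ + φ·sin φ) = 47.600343·(0.99113456 + 0.13325589·0.13286186) = 48.021091
y = r_b·(sin φ − φ·cos φ) = 47.600343·(0.13286186 − 0.13325589·0.99113456) = 0.037478

x=48.021091 y=0.037478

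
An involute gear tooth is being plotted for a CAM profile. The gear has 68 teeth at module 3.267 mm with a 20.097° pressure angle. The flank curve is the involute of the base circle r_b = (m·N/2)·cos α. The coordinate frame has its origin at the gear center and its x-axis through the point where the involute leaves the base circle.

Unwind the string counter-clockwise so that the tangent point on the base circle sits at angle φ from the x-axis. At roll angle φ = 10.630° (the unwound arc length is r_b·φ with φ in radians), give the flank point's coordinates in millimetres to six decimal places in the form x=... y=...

pitch radius r_p = m·N/2 = 3.267·68/2 = 111.078000
base radius r_b = r_p·cos α = 111.078000·cos 20.097° = 104.314710
roll angle φ = 10.630° = 0.18552850 rad
x = r_b·(cos φ + φ·sin φ) = 104.314710·(0.98283890 + 0.18552850·0.18446599) = 106.094590
y = r_b·(sin φ − φ·cos φ) = 104.314710·(0.18446599 − 0.18552850·0.98283890) = 0.221289

x=106.094590 y=0.221289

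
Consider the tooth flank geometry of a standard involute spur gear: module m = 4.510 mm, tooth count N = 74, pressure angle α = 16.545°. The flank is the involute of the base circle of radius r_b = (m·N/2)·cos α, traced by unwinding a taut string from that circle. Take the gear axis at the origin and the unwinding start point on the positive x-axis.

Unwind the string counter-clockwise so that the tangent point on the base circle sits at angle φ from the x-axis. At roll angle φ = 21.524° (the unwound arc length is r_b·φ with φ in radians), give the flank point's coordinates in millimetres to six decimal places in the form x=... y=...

x=170.853028 y=2.787100

pitch radius r_p = m·N/2 = 4.510·74/2 = 166.870000
base radius r_b = r_p·cos α = 166.870000·cos 16.545° = 159.960977
roll angle φ = 21.524° = 0.37566467 rad
x = r_b·(cos φ + φ·sin φ) = 159.960977·(0.93026397 + 0.37566467·0.36689093) = 170.853028
y = r_b·(sin φ − φ·cos φ) = 159.960977·(0.36689093 − 0.37566467·0.93026397) = 2.787100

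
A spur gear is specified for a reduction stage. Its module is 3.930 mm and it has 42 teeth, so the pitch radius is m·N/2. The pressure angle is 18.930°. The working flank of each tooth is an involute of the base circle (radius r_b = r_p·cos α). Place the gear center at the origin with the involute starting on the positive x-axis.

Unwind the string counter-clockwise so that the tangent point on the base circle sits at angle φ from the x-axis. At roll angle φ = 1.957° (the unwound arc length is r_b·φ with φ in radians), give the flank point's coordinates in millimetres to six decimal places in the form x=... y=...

pitch radius r_p = m·N/2 = 3.930·42/2 = 82.530000
base radius r_b = r_p·cos α = 82.530000·cos 18.930° = 78.066417
roll angle φ = 1.957° = 0.03415609 rad
x = r_b·(cos φ + φ·sin φ) = 78.066417·(0.99941674 + 0.03415609·0.03414945) = 78.111941
y = r_b·(sin φ − φ·cos φ) = 78.066417·(0.03414945 − 0.03415609·0.99941674) = 0.001037

x=78.111941 y=0.001037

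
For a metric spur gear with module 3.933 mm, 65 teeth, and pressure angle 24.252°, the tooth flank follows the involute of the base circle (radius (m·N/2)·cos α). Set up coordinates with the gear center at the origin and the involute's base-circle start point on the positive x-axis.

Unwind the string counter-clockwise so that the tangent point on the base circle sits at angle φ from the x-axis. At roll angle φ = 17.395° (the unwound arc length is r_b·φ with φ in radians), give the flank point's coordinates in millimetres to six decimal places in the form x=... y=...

x=121.789744 y=1.077104

pitch radius r_p = m·N/2 = 3.933·65/2 = 127.822500
base radius r_b = r_p·cos α = 127.822500·cos 24.252° = 116.541871
roll angle φ = 17.395° = 0.30360002 rad
x = r_b·(cos φ + φ·sin φ) = 116.541871·(0.95426642 + 0.30360002·0.29895752) = 121.789744
y = r_b·(sin φ − φ·cos φ) = 116.541871·(0.29895752 − 0.30360002·0.95426642) = 1.077104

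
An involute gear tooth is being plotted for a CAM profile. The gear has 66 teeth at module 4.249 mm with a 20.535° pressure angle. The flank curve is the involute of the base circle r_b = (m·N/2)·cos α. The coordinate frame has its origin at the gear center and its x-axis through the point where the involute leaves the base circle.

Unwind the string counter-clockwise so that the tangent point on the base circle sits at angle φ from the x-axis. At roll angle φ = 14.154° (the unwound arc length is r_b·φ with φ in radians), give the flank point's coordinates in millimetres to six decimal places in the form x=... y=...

pitch radius r_p = m·N/2 = 4.249·66/2 = 140.217000
base radius r_b = r_p·cos α = 140.217000·cos 20.535° = 131.307343
roll angle φ = 14.154° = 0.24703390 rad
x = r_b·(cos φ + φ·sin φ) = 131.307343·(0.96964198 + 0.24703390·0.24452899) = 135.252989
y = r_b·(sin φ − φ·cos φ) = 131.307343·(0.24452899 − 0.24703390·0.96964198) = 0.655820

x=135.252989 y=0.655820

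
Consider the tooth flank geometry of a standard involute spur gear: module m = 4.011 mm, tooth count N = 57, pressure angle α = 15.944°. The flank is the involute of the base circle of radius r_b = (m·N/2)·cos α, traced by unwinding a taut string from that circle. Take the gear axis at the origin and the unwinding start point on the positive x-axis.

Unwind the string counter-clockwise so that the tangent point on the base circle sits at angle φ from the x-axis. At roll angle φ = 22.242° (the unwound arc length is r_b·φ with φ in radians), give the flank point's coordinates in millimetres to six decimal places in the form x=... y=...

pitch radius r_p = m·N/2 = 4.011·57/2 = 114.313500
base radius r_b = r_p·cos α = 114.313500·cos 15.944° = 109.915933
roll angle φ = 22.242° = 0.38819613 rad
x = r_b·(cos φ + φ·sin φ) = 109.915933·(0.92559336 + 0.38819613·0.37851938) = 117.888479
y = r_b·(sin φ − φ·cos φ) = 109.915933·(0.37851938 − 0.38819613·0.92559336) = 2.111223

x=117.888479 y=2.111223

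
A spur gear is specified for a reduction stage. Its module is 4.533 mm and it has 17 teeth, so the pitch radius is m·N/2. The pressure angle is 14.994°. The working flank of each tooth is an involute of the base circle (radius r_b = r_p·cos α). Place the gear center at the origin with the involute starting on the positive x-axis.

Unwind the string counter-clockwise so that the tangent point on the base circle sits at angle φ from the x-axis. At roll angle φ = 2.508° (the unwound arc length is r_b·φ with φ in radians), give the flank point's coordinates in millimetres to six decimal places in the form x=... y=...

x=37.254289 y=0.001040

pitch radius r_p = m·N/2 = 4.533·17/2 = 38.530500
base radius r_b = r_p·cos α = 38.530500·cos 14.994° = 37.218649
roll angle φ = 2.508° = 0.04377286 rad
x = r_b·(cos φ + φ·sin φ) = 37.218649·(0.99904212 + 0.04377286·0.04375888) = 37.254289
y = r_b·(sin φ − φ·cos φ) = 37.218649·(0.04375888 − 0.04377286·0.99904212) = 0.001040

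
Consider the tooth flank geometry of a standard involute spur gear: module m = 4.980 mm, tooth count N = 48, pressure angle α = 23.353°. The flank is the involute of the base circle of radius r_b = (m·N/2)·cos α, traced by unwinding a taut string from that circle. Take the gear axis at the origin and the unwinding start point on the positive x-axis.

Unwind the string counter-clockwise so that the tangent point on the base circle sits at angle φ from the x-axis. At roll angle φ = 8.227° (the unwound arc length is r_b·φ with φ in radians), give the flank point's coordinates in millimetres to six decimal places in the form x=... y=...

pitch radius r_p = m·N/2 = 4.980·48/2 = 119.520000
base radius r_b = r_p·cos α = 119.520000·cos 23.353° = 109.728933
roll angle φ = 8.227° = 0.14358824 rad
x = r_b·(cos φ + φ·sin φ) = 109.728933·(0.98970891 + 0.14358824·0.14309534) = 110.854282
y = r_b·(sin φ − φ·cos φ) = 109.728933·(0.14309534 − 0.14358824·0.98970891) = 0.108059

x=110.854282 y=0.108059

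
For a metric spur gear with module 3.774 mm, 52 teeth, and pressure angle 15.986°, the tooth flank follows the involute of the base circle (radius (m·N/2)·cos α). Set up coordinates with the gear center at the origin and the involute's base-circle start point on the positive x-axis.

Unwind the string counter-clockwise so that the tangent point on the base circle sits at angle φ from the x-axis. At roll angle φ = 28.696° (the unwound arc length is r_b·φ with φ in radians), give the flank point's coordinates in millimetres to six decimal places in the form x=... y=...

x=105.428629 y=3.852025

pitch radius r_p = m·N/2 = 3.774·52/2 = 98.124000
base radius r_b = r_p·cos α = 98.124000·cos 15.986° = 94.329449
roll angle φ = 28.696° = 0.50083968 rad
x = r_b·(cos φ + φ·sin φ) = 94.329449·(0.87717969 + 0.50083968·0.48016226) = 105.428629
y = r_b·(sin φ − φ·cos φ) = 94.329449·(0.48016226 − 0.50083968·0.87717969) = 3.852025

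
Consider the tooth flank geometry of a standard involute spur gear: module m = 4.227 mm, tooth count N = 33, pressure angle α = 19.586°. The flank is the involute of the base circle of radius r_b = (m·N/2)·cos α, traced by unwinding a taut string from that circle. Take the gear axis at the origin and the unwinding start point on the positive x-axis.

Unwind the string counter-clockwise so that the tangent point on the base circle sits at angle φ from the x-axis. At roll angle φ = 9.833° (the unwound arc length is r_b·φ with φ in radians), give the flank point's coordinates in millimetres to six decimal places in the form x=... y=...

pitch radius r_p = m·N/2 = 4.227·33/2 = 69.745500
base radius r_b = r_p·cos α = 69.745500·cos 19.586° = 65.709983
roll angle φ = 9.833° = 0.17161823 rad
x = r_b·(cos φ + φ·sin φ) = 65.709983·(0.98530970 + 0.17161823·0.17077703) = 66.670541
y = r_b·(sin φ − φ·cos φ) = 65.709983·(0.17077703 − 0.17161823·0.98530970) = 0.110388

x=66.670541 y=0.110388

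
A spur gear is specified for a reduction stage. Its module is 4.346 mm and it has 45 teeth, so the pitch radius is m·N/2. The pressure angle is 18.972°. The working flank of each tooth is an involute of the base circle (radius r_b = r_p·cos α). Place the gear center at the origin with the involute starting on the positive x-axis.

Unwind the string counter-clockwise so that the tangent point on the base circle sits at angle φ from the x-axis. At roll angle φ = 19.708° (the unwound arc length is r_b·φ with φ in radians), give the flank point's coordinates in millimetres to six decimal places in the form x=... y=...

pitch radius r_p = m·N/2 = 4.346·45/2 = 97.785000
base radius r_b = r_p·cos α = 97.785000·cos 18.972° = 92.473081
roll angle φ = 19.708° = 0.34396949 rad
x = r_b·(cos φ + φ·sin φ) = 92.473081·(0.94142347 + 0.34396949·0.33722671) = 97.782808
y = r_b·(sin φ − φ·cos φ) = 92.473081·(0.33722671 − 0.34396949·0.94142347) = 1.239672

x=97.782808 y=1.239672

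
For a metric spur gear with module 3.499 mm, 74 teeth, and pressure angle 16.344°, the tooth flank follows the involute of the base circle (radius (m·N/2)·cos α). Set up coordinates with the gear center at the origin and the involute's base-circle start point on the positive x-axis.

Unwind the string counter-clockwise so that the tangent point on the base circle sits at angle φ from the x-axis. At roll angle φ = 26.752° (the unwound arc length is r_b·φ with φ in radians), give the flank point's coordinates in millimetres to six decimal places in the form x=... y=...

x=137.043740 y=4.123948

pitch radius r_p = m·N/2 = 3.499·74/2 = 129.463000
base radius r_b = r_p·cos α = 129.463000·cos 16.344° = 124.231332
roll angle φ = 26.752° = 0.46691048 rad
x = r_b·(cos φ + φ·sin φ) = 124.231332·(0.89296323 + 0.46691048·0.45012961) = 137.043740
y = r_b·(sin φ − φ·cos φ) = 124.231332·(0.45012961 − 0.46691048·0.89296323) = 4.123948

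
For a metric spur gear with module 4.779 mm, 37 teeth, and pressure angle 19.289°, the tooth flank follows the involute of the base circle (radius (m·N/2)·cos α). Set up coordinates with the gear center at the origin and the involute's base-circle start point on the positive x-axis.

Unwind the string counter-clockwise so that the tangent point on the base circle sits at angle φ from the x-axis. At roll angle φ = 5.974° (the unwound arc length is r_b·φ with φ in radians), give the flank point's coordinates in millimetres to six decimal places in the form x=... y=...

pitch radius r_p = m·N/2 = 4.779·37/2 = 88.411500
base radius r_b = r_p·cos α = 88.411500·cos 19.289° = 83.448466
roll angle φ = 5.974° = 0.10426597 rad
x = r_b·(cos φ + φ·sin φ) = 83.448466·(0.99456923 + 0.10426597·0.10407715) = 83.900835
y = r_b·(sin φ − φ·cos φ) = 83.448466·(0.10407715 − 0.10426597·0.99456923) = 0.031496

x=83.900835 y=0.031496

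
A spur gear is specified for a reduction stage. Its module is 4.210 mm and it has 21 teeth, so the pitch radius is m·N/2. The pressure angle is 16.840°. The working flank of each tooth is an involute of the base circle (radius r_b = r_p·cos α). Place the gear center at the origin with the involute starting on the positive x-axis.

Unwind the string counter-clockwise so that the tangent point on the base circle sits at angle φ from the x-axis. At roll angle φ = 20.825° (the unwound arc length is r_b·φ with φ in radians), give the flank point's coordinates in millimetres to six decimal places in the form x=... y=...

x=45.012430 y=0.668274

pitch radius r_p = m·N/2 = 4.210·21/2 = 44.205000
base radius r_b = r_p·cos α = 44.205000·cos 16.840° = 42.309378
roll angle φ = 20.825° = 0.36346482 rad
x = r_b·(cos φ + φ·sin φ) = 42.309378·(0.93467064 + 0.36346482·0.35551482) = 45.012430
y = r_b·(sin φ − φ·cos φ) = 42.309378·(0.35551482 − 0.36346482·0.93467064) = 0.668274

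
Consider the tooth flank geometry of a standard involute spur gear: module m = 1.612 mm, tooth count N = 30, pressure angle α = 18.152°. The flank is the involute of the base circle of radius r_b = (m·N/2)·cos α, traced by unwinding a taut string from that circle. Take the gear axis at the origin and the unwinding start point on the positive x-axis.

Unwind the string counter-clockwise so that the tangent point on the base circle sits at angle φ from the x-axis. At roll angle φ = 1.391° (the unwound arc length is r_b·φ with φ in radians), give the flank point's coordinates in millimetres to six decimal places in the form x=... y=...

pitch radius r_p = m·N/2 = 1.612·30/2 = 24.180000
base radius r_b = r_p·cos α = 24.180000·cos 18.152° = 22.976643
roll angle φ = 1.391° = 0.02427753 rad
x = r_b·(cos φ + φ·sin φ) = 22.976643·(0.99970532 + 0.02427753·0.02427515) = 22.983413
y = r_b·(sin φ − φ·cos φ) = 22.976643·(0.02427515 − 0.02427753·0.99970532) = 0.000110

x=22.983413 y=0.000110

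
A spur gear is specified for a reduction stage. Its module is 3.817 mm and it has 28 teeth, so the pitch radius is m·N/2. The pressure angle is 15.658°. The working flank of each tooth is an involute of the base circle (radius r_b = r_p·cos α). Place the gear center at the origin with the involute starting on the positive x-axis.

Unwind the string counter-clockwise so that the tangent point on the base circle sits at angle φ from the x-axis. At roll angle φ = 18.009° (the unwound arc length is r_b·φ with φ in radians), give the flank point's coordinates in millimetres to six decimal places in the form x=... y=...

pitch radius r_p = m·N/2 = 3.817·28/2 = 53.438000
base radius r_b = r_p·cos α = 53.438000·cos 15.658° = 51.454908
roll angle φ = 18.009° = 0.31431634 rad
x = r_b·(cos φ + φ·sin φ) = 51.454908·(0.95100796 + 0.31431634·0.30916638) = 53.934212
y = r_b·(sin φ − φ·cos φ) = 51.454908·(0.30916638 − 0.31431634·0.95100796) = 0.527363

x=53.934212 y=0.527363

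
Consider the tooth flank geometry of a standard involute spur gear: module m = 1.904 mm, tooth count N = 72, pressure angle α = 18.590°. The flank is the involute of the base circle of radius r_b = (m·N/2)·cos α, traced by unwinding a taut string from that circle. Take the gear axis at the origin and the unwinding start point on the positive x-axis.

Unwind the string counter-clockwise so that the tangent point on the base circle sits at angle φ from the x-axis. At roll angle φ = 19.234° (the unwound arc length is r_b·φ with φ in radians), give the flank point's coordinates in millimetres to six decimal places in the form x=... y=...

x=68.525839 y=0.810056

pitch radius r_p = m·N/2 = 1.904·72/2 = 68.544000
base radius r_b = r_p·cos α = 68.544000·cos 18.590° = 64.967653
roll angle φ = 19.234° = 0.33569663 rad
x = r_b·(cos φ + φ·sin φ) = 64.967653·(0.94418105 + 0.33569663·0.32942699) = 68.525839
y = r_b·(sin φ − φ·cos φ) = 64.967653·(0.32942699 − 0.33569663·0.94418105) = 0.810056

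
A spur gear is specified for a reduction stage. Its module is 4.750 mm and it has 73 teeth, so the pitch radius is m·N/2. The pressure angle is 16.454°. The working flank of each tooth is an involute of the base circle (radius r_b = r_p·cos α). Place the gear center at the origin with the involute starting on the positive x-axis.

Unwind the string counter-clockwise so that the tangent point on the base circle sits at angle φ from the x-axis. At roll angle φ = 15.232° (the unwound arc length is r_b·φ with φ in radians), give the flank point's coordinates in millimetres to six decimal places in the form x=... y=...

pitch radius r_p = m·N/2 = 4.750·73/2 = 173.375000
base radius r_b = r_p·cos α = 173.375000·cos 16.454° = 166.274851
roll angle φ = 15.232° = 0.26584855 rad
x = r_b·(cos φ + φ·sin φ) = 166.274851·(0.96486991 + 0.26584855·0.26272810) = 172.047215
y = r_b·(sin φ − φ·cos φ) = 166.274851·(0.26272810 − 0.26584855·0.96486991) = 1.034036

x=172.047215 y=1.034036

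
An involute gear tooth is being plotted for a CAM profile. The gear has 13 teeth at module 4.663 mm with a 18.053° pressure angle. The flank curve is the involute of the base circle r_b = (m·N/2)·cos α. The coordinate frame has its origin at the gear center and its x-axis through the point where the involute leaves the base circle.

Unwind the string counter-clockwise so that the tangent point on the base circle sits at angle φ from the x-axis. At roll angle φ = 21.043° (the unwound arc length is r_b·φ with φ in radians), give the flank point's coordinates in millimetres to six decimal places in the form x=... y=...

x=30.695865 y=0.469482

pitch radius r_p = m·N/2 = 4.663·13/2 = 30.309500
base radius r_b = r_p·cos α = 30.309500·cos 18.053° = 28.817371
roll angle φ = 21.043° = 0.36726963 rad
x = r_b·(cos φ + φ·sin φ) = 28.817371·(0.93331121 + 0.36726963·0.35906849) = 30.695865
y = r_b·(sin φ − φ·cos φ) = 28.817371·(0.35906849 − 0.36726963·0.93331121) = 0.469482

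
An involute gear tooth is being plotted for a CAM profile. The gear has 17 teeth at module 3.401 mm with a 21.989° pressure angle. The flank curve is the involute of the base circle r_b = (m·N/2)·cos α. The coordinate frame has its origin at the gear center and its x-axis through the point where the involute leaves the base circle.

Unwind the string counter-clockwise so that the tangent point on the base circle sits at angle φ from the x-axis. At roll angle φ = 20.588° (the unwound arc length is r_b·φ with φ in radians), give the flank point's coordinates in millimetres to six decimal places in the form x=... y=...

pitch radius r_p = m·N/2 = 3.401·17/2 = 28.908500
base radius r_b = r_p·cos α = 28.908500·cos 21.989° = 26.805573
roll angle φ = 20.588° = 0.35932839 rad
x = r_b·(cos φ + φ·sin φ) = 26.805573·(0.93613320 + 0.35932839·0.35164559) = 28.480639
y = r_b·(sin φ − φ·cos φ) = 26.805573·(0.35164559 − 0.35932839·0.93613320) = 0.409223

x=28.480639 y=0.409223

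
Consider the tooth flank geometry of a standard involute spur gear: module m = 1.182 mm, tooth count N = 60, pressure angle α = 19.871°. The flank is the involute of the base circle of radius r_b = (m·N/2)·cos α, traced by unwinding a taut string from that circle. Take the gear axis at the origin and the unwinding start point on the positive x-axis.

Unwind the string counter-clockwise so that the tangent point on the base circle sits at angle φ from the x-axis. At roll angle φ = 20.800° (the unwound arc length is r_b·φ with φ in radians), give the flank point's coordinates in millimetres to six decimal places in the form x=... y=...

x=35.474357 y=0.524863

pitch radius r_p = m·N/2 = 1.182·60/2 = 35.460000
base radius r_b = r_p·cos α = 35.460000·cos 19.871° = 33.348722
roll angle φ = 20.800° = 0.36302848 rad
x = r_b·(cos φ + φ·sin φ) = 33.348722·(0.93482568 + 0.36302848·0.35510696) = 35.474357
y = r_b·(sin φ − φ·cos φ) = 33.348722·(0.35510696 − 0.36302848·0.93482568) = 0.524863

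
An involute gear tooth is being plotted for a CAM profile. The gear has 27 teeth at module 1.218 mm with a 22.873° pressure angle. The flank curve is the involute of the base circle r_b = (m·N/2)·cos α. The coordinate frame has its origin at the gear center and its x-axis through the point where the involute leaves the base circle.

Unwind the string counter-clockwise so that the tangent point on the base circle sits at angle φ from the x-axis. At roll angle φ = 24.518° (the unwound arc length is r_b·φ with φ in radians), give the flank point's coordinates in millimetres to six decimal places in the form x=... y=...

x=16.474313 y=0.388514

pitch radius r_p = m·N/2 = 1.218·27/2 = 16.443000
base radius r_b = r_p·cos α = 16.443000·cos 22.873° = 15.150065
roll angle φ = 24.518° = 0.42791983 rad
x = r_b·(cos φ + φ·sin φ) = 15.150065·(0.90983095 + 0.42791983·0.41497909) = 16.474313
y = r_b·(sin φ − φ·cos φ) = 15.150065·(0.41497909 − 0.42791983·0.90983095) = 0.388514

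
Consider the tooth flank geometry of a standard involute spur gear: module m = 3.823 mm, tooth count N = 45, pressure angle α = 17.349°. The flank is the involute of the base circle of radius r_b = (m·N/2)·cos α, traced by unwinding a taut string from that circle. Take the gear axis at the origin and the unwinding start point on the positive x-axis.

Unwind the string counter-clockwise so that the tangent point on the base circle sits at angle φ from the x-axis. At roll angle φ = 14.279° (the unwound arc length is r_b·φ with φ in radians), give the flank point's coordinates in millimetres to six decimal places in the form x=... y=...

pitch radius r_p = m·N/2 = 3.823·45/2 = 86.017500
base radius r_b = r_p·cos α = 86.017500·cos 17.349° = 82.104231
roll angle φ = 14.279° = 0.24921556 rad
x = r_b·(cos φ + φ·sin φ) = 82.104231·(0.96910620 + 0.24921556·0.24664383) = 84.614460
y = r_b·(sin φ − φ·cos φ) = 82.104231·(0.24664383 − 0.24921556·0.96910620) = 0.420988

x=84.614460 y=0.420988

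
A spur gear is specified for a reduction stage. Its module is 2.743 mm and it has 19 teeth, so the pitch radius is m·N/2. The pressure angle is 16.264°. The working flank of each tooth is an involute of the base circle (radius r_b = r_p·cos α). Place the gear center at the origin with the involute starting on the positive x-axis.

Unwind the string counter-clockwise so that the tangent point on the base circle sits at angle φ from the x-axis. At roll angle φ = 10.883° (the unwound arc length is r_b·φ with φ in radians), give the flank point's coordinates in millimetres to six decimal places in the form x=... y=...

x=25.462882 y=0.056938

pitch radius r_p = m·N/2 = 2.743·19/2 = 26.058500
base radius r_b = r_p·cos α = 26.058500·cos 16.264° = 25.015677
roll angle φ = 10.883° = 0.18994418 rad
x = r_b·(cos φ + φ·sin φ) = 25.015677·(0.98201478 + 0.18994418·0.18880408) = 25.462882
y = r_b·(sin φ − φ·cos φ) = 25.015677·(0.18880408 − 0.18994418·0.98201478) = 0.056938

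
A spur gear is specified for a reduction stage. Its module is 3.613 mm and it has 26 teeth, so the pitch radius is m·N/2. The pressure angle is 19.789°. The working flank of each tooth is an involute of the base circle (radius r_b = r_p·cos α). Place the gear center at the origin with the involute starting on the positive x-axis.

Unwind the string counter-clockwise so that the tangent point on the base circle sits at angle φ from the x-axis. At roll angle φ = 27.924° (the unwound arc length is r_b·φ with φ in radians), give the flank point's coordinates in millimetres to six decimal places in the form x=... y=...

x=49.136444 y=1.665209

pitch radius r_p = m·N/2 = 3.613·26/2 = 46.969000
base radius r_b = r_p·cos α = 46.969000·cos 19.789° = 44.195283
roll angle φ = 27.924° = 0.48736574 rad
x = r_b·(cos φ + φ·sin φ) = 44.195283·(0.88356955 + 0.48736574·0.46829996) = 49.136444
y = r_b·(sin φ − φ·cos φ) = 44.195283·(0.46829996 − 0.48736574·0.88356955) = 1.665209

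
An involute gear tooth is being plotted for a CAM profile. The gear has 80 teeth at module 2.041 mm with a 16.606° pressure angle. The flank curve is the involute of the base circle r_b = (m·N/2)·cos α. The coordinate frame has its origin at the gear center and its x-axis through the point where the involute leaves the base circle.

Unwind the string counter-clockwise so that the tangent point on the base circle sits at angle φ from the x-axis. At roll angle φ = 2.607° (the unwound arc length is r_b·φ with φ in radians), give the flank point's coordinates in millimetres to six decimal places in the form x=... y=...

x=78.315956 y=0.002456

pitch radius r_p = m·N/2 = 2.041·80/2 = 81.640000
base radius r_b = r_p·cos α = 81.640000·cos 16.606° = 78.235012
roll angle φ = 2.607° = 0.04550073 rad
x = r_b·(cos φ + φ·sin φ) = 78.235012·(0.99896502 + 0.04550073·0.04548504) = 78.315956
y = r_b·(sin φ − φ·cos φ) = 78.235012·(0.04548504 − 0.04550073·0.99896502) = 0.002456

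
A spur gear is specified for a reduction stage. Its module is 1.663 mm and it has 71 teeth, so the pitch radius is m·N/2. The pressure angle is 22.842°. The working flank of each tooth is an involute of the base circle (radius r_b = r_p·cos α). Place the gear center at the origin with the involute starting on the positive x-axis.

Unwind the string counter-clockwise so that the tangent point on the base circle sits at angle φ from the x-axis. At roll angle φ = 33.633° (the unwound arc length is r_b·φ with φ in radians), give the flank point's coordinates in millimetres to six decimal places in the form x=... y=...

x=62.988285 y=3.543411

pitch radius r_p = m·N/2 = 1.663·71/2 = 59.036500
base radius r_b = r_p·cos α = 59.036500·cos 22.842° = 54.406789
roll angle φ = 33.633° = 0.58700659 rad
x = r_b·(cos φ + φ·sin φ) = 54.406789·(0.83260237 + 0.58700659·0.55387119) = 62.988285
y = r_b·(sin φ − φ·cos φ) = 54.406789·(0.55387119 − 0.58700659·0.83260237) = 3.543411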